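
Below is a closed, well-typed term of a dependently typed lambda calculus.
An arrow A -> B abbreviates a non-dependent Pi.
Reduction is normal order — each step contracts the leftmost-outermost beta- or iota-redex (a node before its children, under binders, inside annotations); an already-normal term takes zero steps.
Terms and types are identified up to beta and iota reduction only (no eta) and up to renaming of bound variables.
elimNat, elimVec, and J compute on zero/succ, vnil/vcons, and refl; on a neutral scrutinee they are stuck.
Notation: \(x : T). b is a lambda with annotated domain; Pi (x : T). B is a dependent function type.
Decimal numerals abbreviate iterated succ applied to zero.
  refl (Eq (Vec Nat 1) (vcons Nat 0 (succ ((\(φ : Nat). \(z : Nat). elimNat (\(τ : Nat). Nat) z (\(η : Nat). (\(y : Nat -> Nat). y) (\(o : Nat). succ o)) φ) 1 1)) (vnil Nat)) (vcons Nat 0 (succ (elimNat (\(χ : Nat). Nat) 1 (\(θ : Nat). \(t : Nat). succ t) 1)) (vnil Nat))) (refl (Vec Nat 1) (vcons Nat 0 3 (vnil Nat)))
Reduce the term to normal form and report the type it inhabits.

normal form:
  refl (Eq (Vec Nat 1) (vcons Nat 0 3 (vnil Nat)) (vcons Nat 0 3 (vnil Nat))) (refl (Vec Nat 1) (vcons Nat 0 3 (vnil Nat)))
inferred type:
  Eq (Eq (Vec Nat 1) (vcons Nat 0 3 (vnil Nat)) (vcons Nat 0 3 (vnil Nat))) (refl (Vec Nat 1) (vcons Nat 0 3 (vnil Nat))) (refl (Vec Nat 1) (vcons Nat 0 3 (vnil Nat)))
observation: contracting a beta-redex first, the term normalizes in 11 steps.


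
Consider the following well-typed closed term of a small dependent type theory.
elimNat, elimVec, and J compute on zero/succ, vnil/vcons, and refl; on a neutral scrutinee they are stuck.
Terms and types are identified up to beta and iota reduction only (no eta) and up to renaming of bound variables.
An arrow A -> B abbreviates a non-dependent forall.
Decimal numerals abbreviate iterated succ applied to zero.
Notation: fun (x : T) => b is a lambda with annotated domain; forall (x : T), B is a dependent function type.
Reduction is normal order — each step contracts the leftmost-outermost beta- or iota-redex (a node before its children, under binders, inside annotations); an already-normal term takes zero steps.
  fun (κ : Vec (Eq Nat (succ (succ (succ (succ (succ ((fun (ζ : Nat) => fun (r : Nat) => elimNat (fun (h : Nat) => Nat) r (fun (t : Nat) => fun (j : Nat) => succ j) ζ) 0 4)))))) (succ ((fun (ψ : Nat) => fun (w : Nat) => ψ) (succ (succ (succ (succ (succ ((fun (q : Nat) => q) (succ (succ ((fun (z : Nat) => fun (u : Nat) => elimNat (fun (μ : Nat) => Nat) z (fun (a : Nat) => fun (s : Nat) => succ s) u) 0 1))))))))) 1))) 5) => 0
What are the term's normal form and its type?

reduced normal form:
  fun (κ : Vec (Eq Nat 9 9) 5) => 0
inferred type:
  Vec (Eq Nat 9 9) 5 -> Nat


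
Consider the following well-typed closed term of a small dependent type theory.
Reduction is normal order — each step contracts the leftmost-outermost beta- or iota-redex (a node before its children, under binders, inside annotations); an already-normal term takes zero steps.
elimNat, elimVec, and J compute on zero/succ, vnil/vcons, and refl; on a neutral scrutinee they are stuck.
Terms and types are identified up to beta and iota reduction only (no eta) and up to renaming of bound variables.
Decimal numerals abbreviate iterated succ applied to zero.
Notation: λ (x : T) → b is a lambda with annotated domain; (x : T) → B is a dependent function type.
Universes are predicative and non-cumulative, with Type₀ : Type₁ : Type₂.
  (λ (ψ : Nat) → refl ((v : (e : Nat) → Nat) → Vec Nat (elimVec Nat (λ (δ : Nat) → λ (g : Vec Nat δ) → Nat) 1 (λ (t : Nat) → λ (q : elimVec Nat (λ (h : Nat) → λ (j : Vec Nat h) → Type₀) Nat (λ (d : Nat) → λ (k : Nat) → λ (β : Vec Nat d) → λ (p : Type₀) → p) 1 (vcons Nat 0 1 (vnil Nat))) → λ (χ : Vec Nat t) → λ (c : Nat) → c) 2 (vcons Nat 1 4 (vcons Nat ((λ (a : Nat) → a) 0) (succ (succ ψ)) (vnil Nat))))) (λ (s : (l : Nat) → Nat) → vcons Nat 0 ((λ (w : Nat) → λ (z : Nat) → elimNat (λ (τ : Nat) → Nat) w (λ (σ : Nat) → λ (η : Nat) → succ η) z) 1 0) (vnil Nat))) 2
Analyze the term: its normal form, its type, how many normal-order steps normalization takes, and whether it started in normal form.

normal form:
  refl ((ψ : (v : Nat) → Nat) → Vec Nat 1) (λ (e : (δ : Nat) → Nat) → vcons Nat 0 1 (vnil Nat))
inferred type:
  Eq ((ψ : (v : Nat) → Nat) → Vec Nat 1) (λ (e : (δ : Nat) → Nat) → vcons Nat 0 1 (vnil Nat)) (λ (g : (t : Nat) → Nat) → vcons Nat 0 1 (vnil Nat))
steps to reach normal form (normal order): 15
started in normal form: no
first redex: a beta-redex


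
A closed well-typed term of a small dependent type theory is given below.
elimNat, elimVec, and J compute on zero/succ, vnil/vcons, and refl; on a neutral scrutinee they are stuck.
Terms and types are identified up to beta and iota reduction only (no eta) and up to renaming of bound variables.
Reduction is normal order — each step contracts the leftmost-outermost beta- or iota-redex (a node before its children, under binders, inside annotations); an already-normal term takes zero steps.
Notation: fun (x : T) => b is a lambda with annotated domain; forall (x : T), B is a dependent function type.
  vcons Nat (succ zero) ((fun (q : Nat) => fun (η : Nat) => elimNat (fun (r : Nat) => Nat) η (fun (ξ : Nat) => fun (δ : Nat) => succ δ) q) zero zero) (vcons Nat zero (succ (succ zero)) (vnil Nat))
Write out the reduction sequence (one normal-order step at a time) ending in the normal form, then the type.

normal-order reduction sequence:
  vcons Nat (succ zero) ((fun (q : Nat) => fun (η : Nat) => elimNat (fun (r : Nat) => Nat) η (fun (ξ : Nat) => fun (δ : Nat) => succ δ) q) zero zero) (vcons Nat zero (succ (succ zero)) (vnil Nat))
  ~> vcons Nat (succ zero) ((fun (q : Nat) => elimNat (fun (η : Nat) => Nat) q (fun (r : Nat) => fun (ξ : Nat) => succ ξ) zero) zero) (vcons Nat zero (succ (succ zero)) (vnil Nat))
  ~> vcons Nat (succ zero) (elimNat (fun (q : Nat) => Nat) zero (fun (η : Nat) => fun (r : Nat) => succ r) zero) (vcons Nat zero (succ (succ zero)) (vnil Nat))
  ~> vcons Nat (succ zero) zero (vcons Nat zero (succ (succ zero)) (vnil Nat))
type:
  Vec Nat (succ (succ zero))


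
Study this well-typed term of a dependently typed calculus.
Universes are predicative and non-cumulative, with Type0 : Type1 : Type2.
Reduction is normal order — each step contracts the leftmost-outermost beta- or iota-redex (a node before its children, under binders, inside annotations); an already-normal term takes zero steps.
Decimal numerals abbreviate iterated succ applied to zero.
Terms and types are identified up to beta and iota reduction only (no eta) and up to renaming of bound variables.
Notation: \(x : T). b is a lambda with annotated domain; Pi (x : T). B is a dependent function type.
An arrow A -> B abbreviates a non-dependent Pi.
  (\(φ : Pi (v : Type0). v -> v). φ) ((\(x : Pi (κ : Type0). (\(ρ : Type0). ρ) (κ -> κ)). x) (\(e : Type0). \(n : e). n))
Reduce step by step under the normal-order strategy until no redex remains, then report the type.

reduction (normal order):
  (\(φ : Pi (v : Type0). v -> v). φ) ((\(x : Pi (κ : Type0). (\(ρ : Type0). ρ) (κ -> κ)). x) (\(e : Type0). \(n : e). n))
  ~> (\(φ : Pi (v : Type0). (\(x : Type0). x) (v -> v)). φ) (\(κ : Type0). \(ρ : κ). ρ)
  ~> \(φ : Type0). \(v : φ). v
inferred type:
  Pi (φ : Type0). φ -> φ


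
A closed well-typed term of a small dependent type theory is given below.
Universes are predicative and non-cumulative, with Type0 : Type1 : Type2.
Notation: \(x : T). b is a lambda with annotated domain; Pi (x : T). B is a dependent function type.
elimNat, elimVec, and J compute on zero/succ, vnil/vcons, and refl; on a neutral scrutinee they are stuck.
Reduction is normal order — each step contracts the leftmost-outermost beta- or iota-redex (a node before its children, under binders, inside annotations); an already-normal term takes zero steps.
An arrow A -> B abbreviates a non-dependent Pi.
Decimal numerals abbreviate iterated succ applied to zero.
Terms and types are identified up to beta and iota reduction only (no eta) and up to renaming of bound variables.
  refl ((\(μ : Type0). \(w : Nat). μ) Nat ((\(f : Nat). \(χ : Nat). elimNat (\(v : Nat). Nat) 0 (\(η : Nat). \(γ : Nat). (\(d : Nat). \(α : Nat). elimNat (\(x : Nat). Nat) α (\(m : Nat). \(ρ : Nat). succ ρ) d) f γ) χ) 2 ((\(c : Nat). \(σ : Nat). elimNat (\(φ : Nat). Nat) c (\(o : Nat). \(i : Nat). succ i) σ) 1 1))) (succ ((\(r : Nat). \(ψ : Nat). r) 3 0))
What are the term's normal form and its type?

normal form:
  refl Nat 4
inferred type:
  Eq Nat 4 4


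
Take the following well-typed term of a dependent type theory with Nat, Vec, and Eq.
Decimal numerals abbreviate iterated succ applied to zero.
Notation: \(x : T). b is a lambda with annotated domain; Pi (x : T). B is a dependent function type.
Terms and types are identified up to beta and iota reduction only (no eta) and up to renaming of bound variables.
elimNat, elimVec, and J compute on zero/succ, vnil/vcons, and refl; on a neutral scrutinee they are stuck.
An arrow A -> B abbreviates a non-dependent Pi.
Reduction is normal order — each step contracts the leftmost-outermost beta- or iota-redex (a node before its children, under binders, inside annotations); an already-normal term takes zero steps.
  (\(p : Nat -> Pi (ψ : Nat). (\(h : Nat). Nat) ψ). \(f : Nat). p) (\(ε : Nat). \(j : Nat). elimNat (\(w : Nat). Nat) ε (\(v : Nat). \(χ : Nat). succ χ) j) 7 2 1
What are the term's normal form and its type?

normal form:
  3
inferred type:
  Nat
observation: 8 normal-order steps separate the term from its normal form.


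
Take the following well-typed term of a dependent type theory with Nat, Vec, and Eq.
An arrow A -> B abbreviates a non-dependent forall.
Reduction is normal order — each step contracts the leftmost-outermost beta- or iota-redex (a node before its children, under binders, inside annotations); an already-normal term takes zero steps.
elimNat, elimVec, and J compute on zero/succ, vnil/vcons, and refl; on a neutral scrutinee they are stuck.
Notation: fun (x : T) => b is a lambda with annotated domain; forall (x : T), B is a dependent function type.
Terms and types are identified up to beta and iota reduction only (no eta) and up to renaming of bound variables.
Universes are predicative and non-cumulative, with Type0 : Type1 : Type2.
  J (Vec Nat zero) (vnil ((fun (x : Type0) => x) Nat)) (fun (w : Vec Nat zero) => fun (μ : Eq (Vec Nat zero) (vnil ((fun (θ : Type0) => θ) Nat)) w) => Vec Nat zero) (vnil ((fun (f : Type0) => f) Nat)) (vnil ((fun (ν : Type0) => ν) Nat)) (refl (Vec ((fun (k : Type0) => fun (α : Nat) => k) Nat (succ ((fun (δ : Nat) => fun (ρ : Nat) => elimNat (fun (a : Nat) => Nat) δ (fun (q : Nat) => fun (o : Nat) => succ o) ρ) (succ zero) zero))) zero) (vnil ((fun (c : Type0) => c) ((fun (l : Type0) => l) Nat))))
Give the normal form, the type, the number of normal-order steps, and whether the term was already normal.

reduced normal form:
  vnil Nat
the term's type:
  Vec Nat zero
normal-order step count: 2
term was already normal: no
first redex: a J iota-redex


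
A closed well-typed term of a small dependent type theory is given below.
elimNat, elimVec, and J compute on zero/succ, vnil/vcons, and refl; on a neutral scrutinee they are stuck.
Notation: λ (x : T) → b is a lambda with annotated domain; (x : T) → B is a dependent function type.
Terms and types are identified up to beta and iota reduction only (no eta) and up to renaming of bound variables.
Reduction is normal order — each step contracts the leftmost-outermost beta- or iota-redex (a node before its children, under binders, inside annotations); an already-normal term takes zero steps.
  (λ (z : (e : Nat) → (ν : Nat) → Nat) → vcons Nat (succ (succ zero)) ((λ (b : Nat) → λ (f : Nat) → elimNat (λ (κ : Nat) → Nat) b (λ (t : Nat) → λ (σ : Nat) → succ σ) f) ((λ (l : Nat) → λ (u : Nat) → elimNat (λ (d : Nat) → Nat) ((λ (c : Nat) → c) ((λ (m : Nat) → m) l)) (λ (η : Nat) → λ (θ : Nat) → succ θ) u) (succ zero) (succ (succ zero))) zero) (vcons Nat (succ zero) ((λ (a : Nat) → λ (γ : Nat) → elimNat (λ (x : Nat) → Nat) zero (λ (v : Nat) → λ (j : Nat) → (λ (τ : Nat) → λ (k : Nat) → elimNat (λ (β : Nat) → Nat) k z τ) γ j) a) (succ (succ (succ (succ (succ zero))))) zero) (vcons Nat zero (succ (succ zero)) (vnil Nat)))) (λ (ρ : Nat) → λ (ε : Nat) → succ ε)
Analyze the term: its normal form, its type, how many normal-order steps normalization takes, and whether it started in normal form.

resulting normal form:
  vcons Nat (succ (succ zero)) (succ (succ (succ zero))) (vcons Nat (succ zero) zero (vcons Nat zero (succ (succ zero)) (vnil Nat)))
inferred type:
  Vec Nat (succ (succ (succ zero)))
reduction steps (normal order): 48
term was already normal: no
first contracted redex: a beta-redex


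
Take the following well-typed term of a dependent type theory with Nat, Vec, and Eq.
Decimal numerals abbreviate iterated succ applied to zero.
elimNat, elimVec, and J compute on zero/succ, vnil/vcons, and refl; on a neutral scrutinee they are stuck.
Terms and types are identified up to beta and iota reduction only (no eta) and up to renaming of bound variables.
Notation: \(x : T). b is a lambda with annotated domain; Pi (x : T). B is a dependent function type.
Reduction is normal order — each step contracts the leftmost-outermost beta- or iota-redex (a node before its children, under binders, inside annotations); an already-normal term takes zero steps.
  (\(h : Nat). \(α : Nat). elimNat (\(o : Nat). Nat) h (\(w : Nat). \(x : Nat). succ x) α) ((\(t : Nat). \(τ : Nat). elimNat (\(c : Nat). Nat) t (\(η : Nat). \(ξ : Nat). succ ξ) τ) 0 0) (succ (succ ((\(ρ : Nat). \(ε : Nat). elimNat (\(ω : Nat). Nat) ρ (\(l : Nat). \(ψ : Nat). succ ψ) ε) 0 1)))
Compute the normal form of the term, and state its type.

resulting normal form:
  3
the term's type:
  Nat
observation: 21 normal-order steps normalize the term, beginning with a beta-redex.


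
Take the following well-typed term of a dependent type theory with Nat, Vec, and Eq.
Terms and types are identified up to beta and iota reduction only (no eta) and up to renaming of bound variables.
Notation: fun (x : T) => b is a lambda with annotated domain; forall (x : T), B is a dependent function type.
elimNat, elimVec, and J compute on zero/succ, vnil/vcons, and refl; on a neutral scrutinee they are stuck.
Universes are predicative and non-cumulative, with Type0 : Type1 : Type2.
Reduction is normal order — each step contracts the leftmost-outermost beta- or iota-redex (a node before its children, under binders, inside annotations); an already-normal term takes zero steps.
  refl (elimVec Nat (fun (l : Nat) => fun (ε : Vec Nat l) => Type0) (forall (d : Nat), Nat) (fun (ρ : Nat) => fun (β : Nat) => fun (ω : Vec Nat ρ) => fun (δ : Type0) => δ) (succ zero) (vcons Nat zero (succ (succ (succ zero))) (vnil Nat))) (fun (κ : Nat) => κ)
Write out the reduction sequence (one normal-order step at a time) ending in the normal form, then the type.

normal-order reduction:
  refl (elimVec Nat (fun (l : Nat) => fun (ε : Vec Nat l) => Type0) (forall (d : Nat), Nat) (fun (ρ : Nat) => fun (β : Nat) => fun (ω : Vec Nat ρ) => fun (δ : Type0) => δ) (succ zero) (vcons Nat zero (succ (succ (succ zero))) (vnil Nat))) (fun (κ : Nat) => κ)
  ~> refl ((fun (l : Nat) => fun (ε : Nat) => fun (d : Vec Nat l) => fun (ρ : Type0) => ρ) zero (succ (succ (succ zero))) (vnil Nat) (elimVec Nat (fun (β : Nat) => fun (ω : Vec Nat β) => Type0) (forall (δ : Nat), Nat) (fun (κ : Nat) => fun (b : Nat) => fun (z : Vec Nat κ) => fun (r : Type0) => r) zero (vnil Nat))) (fun (m : Nat) => m)
  ~> refl ((fun (l : Nat) => fun (ε : Vec Nat zero) => fun (d : Type0) => d) (succ (succ (succ zero))) (vnil Nat) (elimVec Nat (fun (ρ : Nat) => fun (β : Vec Nat ρ) => Type0) (forall (ω : Nat), Nat) (fun (δ : Nat) => fun (κ : Nat) => fun (b : Vec Nat δ) => fun (z : Type0) => z) zero (vnil Nat))) (fun (r : Nat) => r)
  ~> refl ((fun (l : Vec Nat zero) => fun (ε : Type0) => ε) (vnil Nat) (elimVec Nat (fun (d : Nat) => fun (ρ : Vec Nat d) => Type0) (forall (β : Nat), Nat) (fun (ω : Nat) => fun (δ : Nat) => fun (κ : Vec Nat ω) => fun (b : Type0) => b) zero (vnil Nat))) (fun (z : Nat) => z)
  ~> refl ((fun (l : Type0) => l) (elimVec Nat (fun (ε : Nat) => fun (d : Vec Nat ε) => Type0) (forall (ρ : Nat), Nat) (fun (β : Nat) => fun (ω : Nat) => fun (δ : Vec Nat β) => fun (κ : Type0) => κ) zero (vnil Nat))) (fun (b : Nat) => b)
  ~> refl (elimVec Nat (fun (l : Nat) => fun (ε : Vec Nat l) => Type0) (forall (d : Nat), Nat) (fun (ρ : Nat) => fun (β : Nat) => fun (ω : Vec Nat ρ) => fun (δ : Type0) => δ) zero (vnil Nat)) (fun (κ : Nat) => κ)
  ~> refl (forall (l : Nat), Nat) (fun (ε : Nat) => ε)
the term's type:
  Eq (forall (l : Nat), Nat) (fun (ε : Nat) => ε) (fun (d : Nat) => d)


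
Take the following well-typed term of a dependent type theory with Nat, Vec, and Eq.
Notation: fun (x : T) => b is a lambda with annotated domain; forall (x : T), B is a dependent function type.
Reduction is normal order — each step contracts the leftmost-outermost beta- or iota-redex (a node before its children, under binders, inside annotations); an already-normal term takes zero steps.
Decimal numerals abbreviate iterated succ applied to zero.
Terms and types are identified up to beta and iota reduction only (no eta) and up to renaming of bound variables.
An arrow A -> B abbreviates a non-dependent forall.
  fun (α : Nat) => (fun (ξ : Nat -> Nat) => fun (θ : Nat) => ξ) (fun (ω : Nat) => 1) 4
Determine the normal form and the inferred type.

resulting normal form:
  fun (α : Nat) => fun (ξ : Nat) => 1
inferred type:
  Nat -> Nat -> Nat
observation: 2 normal-order steps normalize the term, beginning with a beta-redex.


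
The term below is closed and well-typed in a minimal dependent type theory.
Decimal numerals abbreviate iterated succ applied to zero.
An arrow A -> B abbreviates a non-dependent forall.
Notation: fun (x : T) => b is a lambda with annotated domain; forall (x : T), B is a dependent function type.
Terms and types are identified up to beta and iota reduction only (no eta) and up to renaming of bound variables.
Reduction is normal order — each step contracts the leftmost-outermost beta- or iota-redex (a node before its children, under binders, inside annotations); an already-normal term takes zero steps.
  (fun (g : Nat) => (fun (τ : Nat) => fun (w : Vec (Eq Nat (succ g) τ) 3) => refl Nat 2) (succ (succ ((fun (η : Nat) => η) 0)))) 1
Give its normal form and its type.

normal form:
  fun (g : Vec (Eq Nat 2 2) 3) => refl Nat 2
type:
  Vec (Eq Nat 2 2) 3 -> Eq Nat 2 2
observation: contracting a beta-redex first, the term normalizes in 3 steps.


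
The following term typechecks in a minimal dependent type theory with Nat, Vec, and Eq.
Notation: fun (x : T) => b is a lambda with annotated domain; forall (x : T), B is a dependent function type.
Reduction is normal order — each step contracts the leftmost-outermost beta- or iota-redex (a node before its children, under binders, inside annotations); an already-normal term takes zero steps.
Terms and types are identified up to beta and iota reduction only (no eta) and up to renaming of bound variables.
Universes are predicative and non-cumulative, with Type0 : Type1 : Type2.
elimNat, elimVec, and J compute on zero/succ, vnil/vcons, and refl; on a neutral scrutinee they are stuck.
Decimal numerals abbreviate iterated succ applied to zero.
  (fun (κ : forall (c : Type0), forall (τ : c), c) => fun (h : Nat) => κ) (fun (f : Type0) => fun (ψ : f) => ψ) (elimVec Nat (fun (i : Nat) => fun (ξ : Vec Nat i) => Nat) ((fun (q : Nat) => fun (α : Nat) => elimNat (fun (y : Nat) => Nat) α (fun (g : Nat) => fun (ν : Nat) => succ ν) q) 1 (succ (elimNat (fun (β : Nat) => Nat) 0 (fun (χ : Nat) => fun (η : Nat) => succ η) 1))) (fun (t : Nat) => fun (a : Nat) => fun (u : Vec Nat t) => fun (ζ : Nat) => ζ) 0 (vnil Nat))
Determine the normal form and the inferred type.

normal form:
  fun (κ : Type0) => fun (c : κ) => c
the term's type:
  forall (κ : Type0), forall (c : κ), κ
observation: 2 normal-order steps normalize the term, beginning with a beta-redex.


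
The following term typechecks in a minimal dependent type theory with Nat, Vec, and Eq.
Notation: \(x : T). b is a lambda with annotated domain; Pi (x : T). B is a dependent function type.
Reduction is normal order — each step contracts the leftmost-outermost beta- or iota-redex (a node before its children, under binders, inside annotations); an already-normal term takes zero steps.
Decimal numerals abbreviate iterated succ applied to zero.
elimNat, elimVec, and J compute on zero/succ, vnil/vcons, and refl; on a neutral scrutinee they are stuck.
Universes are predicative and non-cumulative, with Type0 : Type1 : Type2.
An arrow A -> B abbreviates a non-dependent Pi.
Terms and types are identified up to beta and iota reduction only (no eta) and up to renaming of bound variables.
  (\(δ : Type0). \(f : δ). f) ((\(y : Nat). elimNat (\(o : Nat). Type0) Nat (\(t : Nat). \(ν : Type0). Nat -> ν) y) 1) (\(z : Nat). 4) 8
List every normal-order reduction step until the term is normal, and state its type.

reduction (normal order):
  (\(δ : Type0). \(f : δ). f) ((\(y : Nat). elimNat (\(o : Nat). Type0) Nat (\(t : Nat). \(ν : Type0). Nat -> ν) y) 1) (\(z : Nat). 4) 8
  ~> (\(δ : (\(f : Nat). elimNat (\(y : Nat). Type0) Nat (\(o : Nat). \(t : Type0). Nat -> t) f) 1). δ) (\(ν : Nat). 4) 8
  ~> (\(δ : Nat). 4) 8
  ~> 4
type:
  Nat


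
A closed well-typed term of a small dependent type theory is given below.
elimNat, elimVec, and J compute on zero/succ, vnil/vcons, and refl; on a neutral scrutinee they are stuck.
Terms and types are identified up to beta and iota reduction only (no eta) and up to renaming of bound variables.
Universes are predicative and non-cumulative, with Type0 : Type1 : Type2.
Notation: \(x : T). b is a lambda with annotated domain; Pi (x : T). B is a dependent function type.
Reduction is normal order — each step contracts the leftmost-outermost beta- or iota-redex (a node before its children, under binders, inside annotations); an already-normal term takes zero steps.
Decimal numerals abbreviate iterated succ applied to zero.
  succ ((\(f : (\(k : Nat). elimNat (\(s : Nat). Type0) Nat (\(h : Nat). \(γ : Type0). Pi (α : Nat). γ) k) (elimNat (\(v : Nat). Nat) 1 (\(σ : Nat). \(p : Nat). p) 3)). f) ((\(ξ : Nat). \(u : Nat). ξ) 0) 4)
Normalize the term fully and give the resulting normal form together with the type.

resulting normal form:
  1
the term's type:
  Nat
observation: the term reaches its normal form after 3 normal-order steps.


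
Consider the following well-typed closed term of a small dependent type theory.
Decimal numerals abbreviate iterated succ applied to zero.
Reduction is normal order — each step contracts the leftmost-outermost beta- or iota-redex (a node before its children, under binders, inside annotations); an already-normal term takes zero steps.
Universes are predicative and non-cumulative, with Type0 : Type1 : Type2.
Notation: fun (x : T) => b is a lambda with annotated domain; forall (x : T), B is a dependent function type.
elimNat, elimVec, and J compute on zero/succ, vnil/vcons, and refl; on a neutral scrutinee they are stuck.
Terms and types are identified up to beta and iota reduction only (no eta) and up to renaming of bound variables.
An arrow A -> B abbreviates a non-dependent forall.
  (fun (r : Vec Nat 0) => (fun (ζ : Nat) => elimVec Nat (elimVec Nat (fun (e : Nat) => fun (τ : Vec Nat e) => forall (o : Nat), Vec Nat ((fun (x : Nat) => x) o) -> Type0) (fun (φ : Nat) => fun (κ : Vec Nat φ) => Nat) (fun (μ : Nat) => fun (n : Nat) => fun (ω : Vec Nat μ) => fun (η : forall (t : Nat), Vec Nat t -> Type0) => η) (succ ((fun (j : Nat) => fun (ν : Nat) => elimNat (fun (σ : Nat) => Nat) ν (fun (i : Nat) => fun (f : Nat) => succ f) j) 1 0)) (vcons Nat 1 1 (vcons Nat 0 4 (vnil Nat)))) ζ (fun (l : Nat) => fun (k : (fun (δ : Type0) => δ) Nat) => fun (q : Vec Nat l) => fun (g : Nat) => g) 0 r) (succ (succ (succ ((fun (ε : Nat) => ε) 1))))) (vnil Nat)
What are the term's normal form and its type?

reduced normal form:
  4
type:
  Nat


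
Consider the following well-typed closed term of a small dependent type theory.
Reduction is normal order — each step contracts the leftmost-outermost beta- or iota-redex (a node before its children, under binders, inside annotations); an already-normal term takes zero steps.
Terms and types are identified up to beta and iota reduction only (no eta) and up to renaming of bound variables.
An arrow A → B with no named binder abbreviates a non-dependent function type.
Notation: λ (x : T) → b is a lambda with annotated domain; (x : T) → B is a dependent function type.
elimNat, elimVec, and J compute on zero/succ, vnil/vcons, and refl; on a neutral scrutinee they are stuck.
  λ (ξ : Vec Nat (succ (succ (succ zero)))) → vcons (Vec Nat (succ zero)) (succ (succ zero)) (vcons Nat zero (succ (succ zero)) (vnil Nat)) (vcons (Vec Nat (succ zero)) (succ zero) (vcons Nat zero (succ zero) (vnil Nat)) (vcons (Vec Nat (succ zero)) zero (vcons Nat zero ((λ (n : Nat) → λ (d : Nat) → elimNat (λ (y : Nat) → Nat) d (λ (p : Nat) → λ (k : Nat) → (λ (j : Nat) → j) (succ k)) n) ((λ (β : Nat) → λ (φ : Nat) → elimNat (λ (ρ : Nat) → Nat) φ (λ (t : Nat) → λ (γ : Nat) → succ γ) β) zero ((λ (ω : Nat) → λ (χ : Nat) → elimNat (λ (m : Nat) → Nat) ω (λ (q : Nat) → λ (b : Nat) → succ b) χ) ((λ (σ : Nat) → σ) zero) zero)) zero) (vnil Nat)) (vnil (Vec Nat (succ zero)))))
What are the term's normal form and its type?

reduced normal form:
  λ (ξ : Vec Nat (succ (succ (succ zero)))) → vcons (Vec Nat (succ zero)) (succ (succ zero)) (vcons Nat zero (succ (succ zero)) (vnil Nat)) (vcons (Vec Nat (succ zero)) (succ zero) (vcons Nat zero (succ zero) (vnil Nat)) (vcons (Vec Nat (succ zero)) zero (vcons Nat zero zero (vnil Nat)) (vnil (Vec Nat (succ zero)))))
inferred type:
  Vec Nat (succ (succ (succ zero))) → Vec (Vec Nat (succ zero)) (succ (succ (succ zero)))


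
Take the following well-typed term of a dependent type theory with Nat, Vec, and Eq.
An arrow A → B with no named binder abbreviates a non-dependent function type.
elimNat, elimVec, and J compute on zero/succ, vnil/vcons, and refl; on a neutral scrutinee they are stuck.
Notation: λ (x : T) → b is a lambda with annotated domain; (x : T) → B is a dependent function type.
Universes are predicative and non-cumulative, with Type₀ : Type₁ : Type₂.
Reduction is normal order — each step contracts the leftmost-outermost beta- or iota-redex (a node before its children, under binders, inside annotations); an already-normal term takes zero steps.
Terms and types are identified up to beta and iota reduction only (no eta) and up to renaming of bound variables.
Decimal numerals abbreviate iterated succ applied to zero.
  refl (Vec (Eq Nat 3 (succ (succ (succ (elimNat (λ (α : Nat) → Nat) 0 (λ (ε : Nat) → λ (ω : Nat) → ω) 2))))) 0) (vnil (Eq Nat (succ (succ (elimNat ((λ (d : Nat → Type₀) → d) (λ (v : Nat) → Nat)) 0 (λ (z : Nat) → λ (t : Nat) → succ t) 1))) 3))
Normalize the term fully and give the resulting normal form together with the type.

reduced normal form:
  refl (Vec (Eq Nat 3 3) 0) (vnil (Eq Nat 3 3))
the term's type:
  Eq (Vec (Eq Nat 3 3) 0) (vnil (Eq Nat 3 3)) (vnil (Eq Nat 3 3))
observation: reduction starts at an elimNat iota-redex, and 11 normal-order steps reach the normal form.


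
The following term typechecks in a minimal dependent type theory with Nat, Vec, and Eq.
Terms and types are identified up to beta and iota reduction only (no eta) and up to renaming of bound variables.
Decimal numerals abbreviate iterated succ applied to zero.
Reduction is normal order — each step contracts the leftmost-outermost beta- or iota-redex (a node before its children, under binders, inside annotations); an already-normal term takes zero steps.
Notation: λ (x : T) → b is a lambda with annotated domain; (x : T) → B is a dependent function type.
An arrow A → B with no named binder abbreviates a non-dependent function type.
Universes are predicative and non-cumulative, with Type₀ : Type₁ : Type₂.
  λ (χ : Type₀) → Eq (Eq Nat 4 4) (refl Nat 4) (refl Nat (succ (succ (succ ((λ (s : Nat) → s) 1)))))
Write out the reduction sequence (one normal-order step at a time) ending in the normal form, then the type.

normal-order reduction:
  λ (χ : Type₀) → Eq (Eq Nat 4 4) (refl Nat 4) (refl Nat (succ (succ (succ ((λ (s : Nat) → s) 1)))))
  ~> λ (χ : Type₀) → Eq (Eq Nat 4 4) (refl Nat 4) (refl Nat 4)
inferred type:
  Type₀ → Type₀


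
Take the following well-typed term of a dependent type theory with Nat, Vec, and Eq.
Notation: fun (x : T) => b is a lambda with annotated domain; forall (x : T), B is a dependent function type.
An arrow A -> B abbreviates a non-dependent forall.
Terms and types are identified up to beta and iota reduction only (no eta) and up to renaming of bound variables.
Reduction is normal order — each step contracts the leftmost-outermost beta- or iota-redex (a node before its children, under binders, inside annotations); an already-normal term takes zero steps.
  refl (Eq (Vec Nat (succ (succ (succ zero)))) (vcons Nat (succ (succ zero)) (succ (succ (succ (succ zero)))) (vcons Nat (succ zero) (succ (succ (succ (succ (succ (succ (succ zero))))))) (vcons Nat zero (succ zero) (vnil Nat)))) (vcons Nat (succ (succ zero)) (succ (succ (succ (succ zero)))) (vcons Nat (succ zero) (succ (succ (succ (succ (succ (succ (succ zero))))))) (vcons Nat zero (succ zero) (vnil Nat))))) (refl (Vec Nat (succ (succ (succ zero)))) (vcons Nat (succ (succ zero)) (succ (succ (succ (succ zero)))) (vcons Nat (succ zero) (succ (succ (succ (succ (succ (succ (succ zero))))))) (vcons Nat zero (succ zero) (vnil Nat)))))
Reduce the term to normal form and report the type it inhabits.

normal form:
  refl (Eq (Vec Nat (succ (succ (succ zero)))) (vcons Nat (succ (succ zero)) (succ (succ (succ (succ zero)))) (vcons Nat (succ zero) (succ (succ (succ (succ (succ (succ (succ zero))))))) (vcons Nat zero (succ zero) (vnil Nat)))) (vcons Nat (succ (succ zero)) (succ (succ (succ (succ zero)))) (vcons Nat (succ zero) (succ (succ (succ (succ (succ (succ (succ zero))))))) (vcons Nat zero (succ zero) (vnil Nat))))) (refl (Vec Nat (succ (succ (succ zero)))) (vcons Nat (succ (succ zero)) (succ (succ (succ (succ zero)))) (vcons Nat (succ zero) (succ (succ (succ (succ (succ (succ (succ zero))))))) (vcons Nat zero (succ zero) (vnil Nat)))))
the term's type:
  Eq (Eq (Vec Nat (succ (succ (succ zero)))) (vcons Nat (succ (succ zero)) (succ (succ (succ (succ zero)))) (vcons Nat (succ zero) (succ (succ (succ (succ (succ (succ (succ zero))))))) (vcons Nat zero (succ zero) (vnil Nat)))) (vcons Nat (succ (succ zero)) (succ (succ (succ (succ zero)))) (vcons Nat (succ zero) (succ (succ (succ (succ (succ (succ (succ zero))))))) (vcons Nat zero (succ zero) (vnil Nat))))) (refl (Vec Nat (succ (succ (succ zero)))) (vcons Nat (succ (succ zero)) (succ (succ (succ (succ zero)))) (vcons Nat (succ zero) (succ (succ (succ (succ (succ (succ (succ zero))))))) (vcons Nat zero (succ zero) (vnil Nat))))) (refl (Vec Nat (succ (succ (succ zero)))) (vcons Nat (succ (succ zero)) (succ (succ (succ (succ zero)))) (vcons Nat (succ zero) (succ (succ (succ (succ (succ (succ (succ zero))))))) (vcons Nat zero (succ zero) (vnil Nat)))))


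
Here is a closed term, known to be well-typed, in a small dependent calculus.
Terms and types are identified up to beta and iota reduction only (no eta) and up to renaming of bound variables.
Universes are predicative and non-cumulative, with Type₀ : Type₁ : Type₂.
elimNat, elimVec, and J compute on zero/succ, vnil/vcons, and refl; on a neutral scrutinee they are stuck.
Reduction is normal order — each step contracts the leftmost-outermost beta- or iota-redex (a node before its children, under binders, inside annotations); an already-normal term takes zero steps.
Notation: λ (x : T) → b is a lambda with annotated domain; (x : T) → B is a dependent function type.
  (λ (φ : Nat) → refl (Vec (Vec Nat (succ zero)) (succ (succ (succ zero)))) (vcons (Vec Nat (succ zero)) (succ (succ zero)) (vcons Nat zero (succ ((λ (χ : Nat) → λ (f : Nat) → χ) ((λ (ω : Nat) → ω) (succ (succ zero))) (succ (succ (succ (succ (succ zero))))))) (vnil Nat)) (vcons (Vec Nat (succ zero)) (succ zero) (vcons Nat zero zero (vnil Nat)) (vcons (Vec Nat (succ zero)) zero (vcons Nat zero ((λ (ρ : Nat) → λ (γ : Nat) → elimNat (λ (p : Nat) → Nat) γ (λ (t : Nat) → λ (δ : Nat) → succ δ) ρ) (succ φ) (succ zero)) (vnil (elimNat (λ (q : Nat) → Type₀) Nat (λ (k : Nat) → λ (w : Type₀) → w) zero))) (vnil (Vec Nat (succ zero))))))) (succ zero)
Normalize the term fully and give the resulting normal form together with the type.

reduced normal form:
  refl (Vec (Vec Nat (succ zero)) (succ (succ (succ zero)))) (vcons (Vec Nat (succ zero)) (succ (succ zero)) (vcons Nat zero (succ (succ (succ zero))) (vnil Nat)) (vcons (Vec Nat (succ zero)) (succ zero) (vcons Nat zero zero (vnil Nat)) (vcons (Vec Nat (succ zero)) zero (vcons Nat zero (succ (succ (succ zero))) (vnil Nat)) (vnil (Vec Nat (succ zero))))))
the term's type:
  Eq (Vec (Vec Nat (succ zero)) (succ (succ (succ zero)))) (vcons (Vec Nat (succ zero)) (succ (succ zero)) (vcons Nat zero (succ (succ (succ zero))) (vnil Nat)) (vcons (Vec Nat (succ zero)) (succ zero) (vcons Nat zero zero (vnil Nat)) (vcons (Vec Nat (succ zero)) zero (vcons Nat zero (succ (succ (succ zero))) (vnil Nat)) (vnil (Vec Nat (succ zero)))))) (vcons (Vec Nat (succ zero)) (succ (succ zero)) (vcons Nat zero (succ (succ (succ zero))) (vnil Nat)) (vcons (Vec Nat (succ zero)) (succ zero) (vcons Nat zero zero (vnil Nat)) (vcons (Vec Nat (succ zero)) zero (vcons Nat zero (succ (succ (succ zero))) (vnil Nat)) (vnil (Vec Nat (succ zero))))))


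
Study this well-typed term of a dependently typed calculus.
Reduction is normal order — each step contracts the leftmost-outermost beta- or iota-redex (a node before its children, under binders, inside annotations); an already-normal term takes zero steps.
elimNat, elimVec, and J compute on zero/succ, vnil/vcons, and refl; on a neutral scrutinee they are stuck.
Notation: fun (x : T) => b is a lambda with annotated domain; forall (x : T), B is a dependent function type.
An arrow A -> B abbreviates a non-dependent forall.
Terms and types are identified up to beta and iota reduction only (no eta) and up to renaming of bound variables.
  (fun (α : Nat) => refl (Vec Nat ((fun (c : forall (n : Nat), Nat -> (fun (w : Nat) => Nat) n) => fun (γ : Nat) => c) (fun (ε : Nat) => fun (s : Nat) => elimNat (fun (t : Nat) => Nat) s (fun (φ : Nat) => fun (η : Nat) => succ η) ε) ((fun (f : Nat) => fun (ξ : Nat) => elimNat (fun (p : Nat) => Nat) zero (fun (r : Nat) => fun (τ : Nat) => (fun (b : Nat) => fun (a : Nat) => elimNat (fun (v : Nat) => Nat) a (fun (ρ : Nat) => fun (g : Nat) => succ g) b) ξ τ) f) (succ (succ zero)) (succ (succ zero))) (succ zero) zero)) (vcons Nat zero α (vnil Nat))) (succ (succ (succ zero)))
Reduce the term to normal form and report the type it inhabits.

reduced normal form:
  refl (Vec Nat (succ zero)) (vcons Nat zero (succ (succ (succ zero))) (vnil Nat))
type:
  Eq (Vec Nat (succ zero)) (vcons Nat zero (succ (succ (succ zero))) (vnil Nat)) (vcons Nat zero (succ (succ (succ zero))) (vnil Nat))


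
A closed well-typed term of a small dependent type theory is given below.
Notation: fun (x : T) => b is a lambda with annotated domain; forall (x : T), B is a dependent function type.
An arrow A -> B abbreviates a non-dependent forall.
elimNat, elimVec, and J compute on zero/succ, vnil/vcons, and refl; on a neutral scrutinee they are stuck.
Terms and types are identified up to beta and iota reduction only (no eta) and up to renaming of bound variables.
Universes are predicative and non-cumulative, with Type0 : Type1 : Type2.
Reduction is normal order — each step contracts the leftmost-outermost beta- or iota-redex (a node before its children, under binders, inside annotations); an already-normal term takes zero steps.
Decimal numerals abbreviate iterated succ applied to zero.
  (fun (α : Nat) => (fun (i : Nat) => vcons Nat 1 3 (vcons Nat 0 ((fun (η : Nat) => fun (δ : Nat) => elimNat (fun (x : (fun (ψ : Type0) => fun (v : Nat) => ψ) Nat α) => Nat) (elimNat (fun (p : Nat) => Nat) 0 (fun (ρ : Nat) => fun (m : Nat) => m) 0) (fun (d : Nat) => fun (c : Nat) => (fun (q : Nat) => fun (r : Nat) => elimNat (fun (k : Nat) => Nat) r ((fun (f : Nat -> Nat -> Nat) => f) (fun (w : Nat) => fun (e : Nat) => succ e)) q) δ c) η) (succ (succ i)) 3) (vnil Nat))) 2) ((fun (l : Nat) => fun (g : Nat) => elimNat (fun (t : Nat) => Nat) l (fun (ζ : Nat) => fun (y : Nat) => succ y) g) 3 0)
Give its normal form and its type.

normal form:
  vcons Nat 1 3 (vcons Nat 0 12 (vnil Nat))
type:
  Vec Nat 2


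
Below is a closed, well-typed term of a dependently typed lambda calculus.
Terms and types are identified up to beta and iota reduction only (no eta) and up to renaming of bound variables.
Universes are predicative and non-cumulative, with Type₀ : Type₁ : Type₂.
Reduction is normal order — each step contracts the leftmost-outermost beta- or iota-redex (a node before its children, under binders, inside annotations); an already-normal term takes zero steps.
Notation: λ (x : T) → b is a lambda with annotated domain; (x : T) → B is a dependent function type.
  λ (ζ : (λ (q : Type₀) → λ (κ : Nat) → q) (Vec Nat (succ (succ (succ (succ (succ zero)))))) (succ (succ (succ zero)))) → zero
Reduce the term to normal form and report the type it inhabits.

normal form:
  λ (ζ : Vec Nat (succ (succ (succ (succ (succ zero)))))) → zero
type:
  (ζ : Vec Nat (succ (succ (succ (succ (succ zero)))))) → Nat


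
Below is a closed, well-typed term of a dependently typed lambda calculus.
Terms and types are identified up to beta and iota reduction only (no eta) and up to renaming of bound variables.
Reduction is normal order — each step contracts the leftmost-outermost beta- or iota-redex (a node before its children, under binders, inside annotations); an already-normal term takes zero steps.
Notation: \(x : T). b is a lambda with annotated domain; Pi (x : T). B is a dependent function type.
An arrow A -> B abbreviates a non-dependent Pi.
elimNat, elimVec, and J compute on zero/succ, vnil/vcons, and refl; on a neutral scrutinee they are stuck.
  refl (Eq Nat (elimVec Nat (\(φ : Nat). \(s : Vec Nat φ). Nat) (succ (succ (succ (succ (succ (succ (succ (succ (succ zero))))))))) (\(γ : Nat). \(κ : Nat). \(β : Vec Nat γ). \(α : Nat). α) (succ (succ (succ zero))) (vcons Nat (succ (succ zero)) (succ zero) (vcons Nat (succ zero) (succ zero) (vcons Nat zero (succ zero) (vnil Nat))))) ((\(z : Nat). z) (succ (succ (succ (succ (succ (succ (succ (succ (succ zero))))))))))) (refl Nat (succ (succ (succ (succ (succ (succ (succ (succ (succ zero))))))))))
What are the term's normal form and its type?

reduced normal form:
  refl (Eq Nat (succ (succ (succ (succ (succ (succ (succ (succ (succ zero))))))))) (succ (succ (succ (succ (succ (succ (succ (succ (succ zero)))))))))) (refl Nat (succ (succ (succ (succ (succ (succ (succ (succ (succ zero))))))))))
the term's type:
  Eq (Eq Nat (succ (succ (succ (succ (succ (succ (succ (succ (succ zero))))))))) (succ (succ (succ (succ (succ (succ (succ (succ (succ zero)))))))))) (refl Nat (succ (succ (succ (succ (succ (succ (succ (succ (succ zero)))))))))) (refl Nat (succ (succ (succ (succ (succ (succ (succ (succ (succ zero))))))))))


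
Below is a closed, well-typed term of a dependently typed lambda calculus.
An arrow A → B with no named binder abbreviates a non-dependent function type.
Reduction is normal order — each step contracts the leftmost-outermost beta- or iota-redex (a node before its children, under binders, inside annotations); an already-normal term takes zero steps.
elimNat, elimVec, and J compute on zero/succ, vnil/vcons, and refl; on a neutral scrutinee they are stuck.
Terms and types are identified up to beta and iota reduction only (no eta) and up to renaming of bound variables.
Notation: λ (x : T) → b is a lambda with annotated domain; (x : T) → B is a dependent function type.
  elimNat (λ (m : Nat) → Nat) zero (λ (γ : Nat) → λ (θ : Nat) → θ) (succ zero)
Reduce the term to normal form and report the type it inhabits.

resulting normal form:
  zero
inferred type:
  Nat
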